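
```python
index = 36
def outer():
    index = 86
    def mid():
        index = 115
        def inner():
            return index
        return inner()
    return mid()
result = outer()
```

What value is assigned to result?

Step 1: Three levels of shadowing: global 36, outer 86, mid 115.
Step 2: inner() finds index = 115 in enclosing mid() scope.
Step 3: result = 115

The answer is 115.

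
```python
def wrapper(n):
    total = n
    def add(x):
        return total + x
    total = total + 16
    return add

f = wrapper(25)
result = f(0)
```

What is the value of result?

Step 1: wrapper(25) sets total = 25, then total = 25 + 16 = 41.
Step 2: Closures capture by reference, so add sees total = 41.
Step 3: f(0) returns 41 + 0 = 41

The answer is 41.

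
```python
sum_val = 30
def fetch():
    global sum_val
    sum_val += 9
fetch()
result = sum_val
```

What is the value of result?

Step 1: sum_val = 30 globally.
Step 2: fetch() modifies global sum_val: sum_val += 9 = 39.
Step 3: result = 39

The answer is 39.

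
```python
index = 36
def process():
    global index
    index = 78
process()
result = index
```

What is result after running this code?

Step 1: index = 36 globally.
Step 2: process() declares global index and sets it to 78.
Step 3: After process(), global index = 78. result = 78

The answer is 78.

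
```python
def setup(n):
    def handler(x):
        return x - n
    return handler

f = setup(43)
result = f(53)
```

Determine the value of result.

Step 1: setup(43) creates a closure capturing n = 43.
Step 2: f(53) computes 53 - 43 = 10.
Step 3: result = 10

The answer is 10.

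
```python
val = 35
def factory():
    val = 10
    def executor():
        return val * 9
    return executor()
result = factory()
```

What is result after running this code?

Step 1: factory() shadows global val with val = 10.
Step 2: executor() finds val = 10 in enclosing scope, computes 10 * 9 = 90.
Step 3: result = 90

The answer is 90.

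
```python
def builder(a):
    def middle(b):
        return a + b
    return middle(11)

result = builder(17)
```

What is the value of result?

Step 1: builder(17) passes a = 17.
Step 2: middle(11) has b = 11, reads a = 17 from enclosing.
Step 3: result = 17 + 11 = 28

The answer is 28.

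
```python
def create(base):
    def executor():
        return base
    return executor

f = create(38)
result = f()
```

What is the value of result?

Step 1: create(38) creates closure capturing base = 38.
Step 2: f() returns the captured base = 38.
Step 3: result = 38

The answer is 38.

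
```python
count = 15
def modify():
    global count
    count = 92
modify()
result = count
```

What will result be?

Step 1: count = 15 globally.
Step 2: modify() declares global count and sets it to 92.
Step 3: After modify(), global count = 92. result = 92

The answer is 92.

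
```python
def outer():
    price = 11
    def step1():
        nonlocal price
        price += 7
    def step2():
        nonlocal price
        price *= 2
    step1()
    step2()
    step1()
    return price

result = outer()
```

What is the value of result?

Step 1: price = 11.
Step 2: step1(): price = 11 + 7 = 18.
Step 3: step2(): price = 18 * 2 = 36.
Step 4: step1(): price = 36 + 7 = 43. result = 43

The answer is 43.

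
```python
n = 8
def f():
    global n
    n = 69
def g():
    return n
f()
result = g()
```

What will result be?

Step 1: n = 8.
Step 2: f() sets global n = 69.
Step 3: g() reads global n = 69. result = 69

The answer is 69.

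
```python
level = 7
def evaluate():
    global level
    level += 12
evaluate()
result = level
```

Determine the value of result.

Step 1: level = 7 globally.
Step 2: evaluate() modifies global level: level += 12 = 19.
Step 3: result = 19

The answer is 19.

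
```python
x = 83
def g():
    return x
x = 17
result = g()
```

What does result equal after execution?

Step 1: x is first set to 83, then reassigned to 17.
Step 2: g() is called after the reassignment, so it looks up the current global x = 17.
Step 3: result = 17

The answer is 17.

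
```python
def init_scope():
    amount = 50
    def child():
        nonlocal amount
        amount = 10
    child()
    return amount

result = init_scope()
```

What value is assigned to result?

Step 1: init_scope() sets amount = 50.
Step 2: child() uses nonlocal to reassign amount = 10.
Step 3: result = 10

The answer is 10.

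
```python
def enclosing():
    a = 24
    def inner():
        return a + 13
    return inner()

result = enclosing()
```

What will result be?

Step 1: enclosing() defines a = 24.
Step 2: inner() reads a = 24 from enclosing scope, returns 24 + 13 = 37.
Step 3: result = 37

The answer is 37.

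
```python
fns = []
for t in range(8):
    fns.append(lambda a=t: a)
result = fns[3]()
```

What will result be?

Step 1: Default argument a=t captures t's value at each iteration.
Step 2: fns[3] captured a = 3 when t was 3.
Step 3: result = 3

The answer is 3.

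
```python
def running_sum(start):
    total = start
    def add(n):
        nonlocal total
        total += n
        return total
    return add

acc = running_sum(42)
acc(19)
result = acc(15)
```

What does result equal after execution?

Step 1: running_sum(42) creates closure with total = 42.
Step 2: First acc(19): total = 42 + 19 = 61.
Step 3: Second acc(15): total = 61 + 15 = 76. result = 76

The answer is 76.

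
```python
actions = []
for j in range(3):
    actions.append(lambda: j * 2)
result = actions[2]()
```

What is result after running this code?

Step 1: All lambdas reference the same variable j (late binding).
Step 2: After the loop, j = 2. Every lambda returns j * 2.
Step 3: actions[2]() = 2 * 2 = 4

The answer is 4.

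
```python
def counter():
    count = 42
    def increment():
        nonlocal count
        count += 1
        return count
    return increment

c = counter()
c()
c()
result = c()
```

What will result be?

Step 1: counter() creates closure with count = 42.
Step 2: Each c() call increments count via nonlocal. After 3 calls: 42 + 3 = 45.
Step 3: result = 45

The answer is 45.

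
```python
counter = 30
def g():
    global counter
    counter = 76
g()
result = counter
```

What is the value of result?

Step 1: counter = 30 globally.
Step 2: g() declares global counter and sets it to 76.
Step 3: After g(), global counter = 76. result = 76

The answer is 76.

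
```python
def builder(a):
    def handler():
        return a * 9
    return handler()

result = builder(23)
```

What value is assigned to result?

Step 1: builder(23) binds parameter a = 23.
Step 2: handler() accesses a = 23 from enclosing scope.
Step 3: result = 23 * 9 = 207

The answer is 207.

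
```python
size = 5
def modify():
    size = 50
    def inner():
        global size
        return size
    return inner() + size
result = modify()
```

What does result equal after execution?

Step 1: Global size = 5. modify() shadows with local size = 50.
Step 2: inner() uses global keyword, so inner() returns global size = 5.
Step 3: modify() returns 5 + 50 = 55

The answer is 55.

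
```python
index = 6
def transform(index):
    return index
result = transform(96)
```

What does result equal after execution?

Step 1: Global index = 6.
Step 2: transform(96) takes parameter index = 96, which shadows the global.
Step 3: result = 96

The answer is 96.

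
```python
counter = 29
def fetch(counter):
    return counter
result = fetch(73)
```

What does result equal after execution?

Step 1: Global counter = 29.
Step 2: fetch(73) takes parameter counter = 73, which shadows the global.
Step 3: result = 73

The answer is 73.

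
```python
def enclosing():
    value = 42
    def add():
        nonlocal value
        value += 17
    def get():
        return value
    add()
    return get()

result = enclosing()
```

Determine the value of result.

Step 1: value = 42. add() modifies it via nonlocal, get() reads it.
Step 2: add() makes value = 42 + 17 = 59.
Step 3: get() returns 59. result = 59

The answer is 59.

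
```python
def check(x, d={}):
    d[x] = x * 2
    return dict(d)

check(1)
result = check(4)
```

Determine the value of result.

Step 1: Mutable default dict is shared across calls.
Step 2: First call adds 1: 2. Second call adds 4: 8.
Step 3: result = {1: 2, 4: 8}

The answer is {1: 2, 4: 8}.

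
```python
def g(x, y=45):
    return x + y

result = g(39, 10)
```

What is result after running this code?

Step 1: g(39, 10) overrides default y with 10.
Step 2: Returns 39 + 10 = 49.
Step 3: result = 49

The answer is 49.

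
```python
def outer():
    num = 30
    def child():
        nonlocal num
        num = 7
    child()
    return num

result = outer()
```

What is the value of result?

Step 1: outer() sets num = 30.
Step 2: child() uses nonlocal to reassign num = 7.
Step 3: result = 7

The answer is 7.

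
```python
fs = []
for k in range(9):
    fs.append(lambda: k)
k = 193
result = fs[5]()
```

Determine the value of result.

Step 1: Lambdas capture the variable k by reference, not by value.
Step 2: After the loop, k is reassigned to 193.
Step 3: fs[5]() looks up the current k = 193. result = 193

The answer is 193.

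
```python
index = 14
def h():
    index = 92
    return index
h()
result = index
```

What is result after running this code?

Step 1: index = 14 globally.
Step 2: h() creates a LOCAL index = 92 (no global keyword!).
Step 3: The global index is unchanged. result = 14

The answer is 14.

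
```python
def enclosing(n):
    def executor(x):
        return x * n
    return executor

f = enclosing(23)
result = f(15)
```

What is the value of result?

Step 1: enclosing(23) creates a closure capturing n = 23.
Step 2: f(15) computes 15 * 23 = 345.
Step 3: result = 345

The answer is 345.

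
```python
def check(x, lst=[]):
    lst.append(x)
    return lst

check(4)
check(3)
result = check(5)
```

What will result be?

Step 1: Mutable default argument gotcha! The list [] is created once.
Step 2: Each call appends to the SAME list: [4], [4, 3], [4, 3, 5].
Step 3: result = [4, 3, 5]

The answer is [4, 3, 5].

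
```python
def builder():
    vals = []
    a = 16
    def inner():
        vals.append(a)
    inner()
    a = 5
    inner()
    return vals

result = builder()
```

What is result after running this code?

Step 1: a = 16. inner() appends current a to vals.
Step 2: First inner(): appends 16. Then a = 5.
Step 3: Second inner(): appends 5 (closure sees updated a). result = [16, 5]

The answer is [16, 5].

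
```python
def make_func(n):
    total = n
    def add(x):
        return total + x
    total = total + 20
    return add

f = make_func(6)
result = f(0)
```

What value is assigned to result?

Step 1: make_func(6) sets total = 6, then total = 6 + 20 = 26.
Step 2: Closures capture by reference, so add sees total = 26.
Step 3: f(0) returns 26 + 0 = 26

The answer is 26.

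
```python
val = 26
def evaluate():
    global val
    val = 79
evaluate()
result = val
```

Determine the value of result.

Step 1: val = 26 globally.
Step 2: evaluate() declares global val and sets it to 79.
Step 3: After evaluate(), global val = 79. result = 79

The answer is 79.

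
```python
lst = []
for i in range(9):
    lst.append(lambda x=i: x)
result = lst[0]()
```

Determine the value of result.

Step 1: Default argument x=i captures i's value at each iteration.
Step 2: lst[0] captured x = 0 when i was 0.
Step 3: result = 0

The answer is 0.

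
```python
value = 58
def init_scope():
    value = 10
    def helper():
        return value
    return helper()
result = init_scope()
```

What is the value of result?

Step 1: value = 58 globally, but init_scope() defines value = 10 locally.
Step 2: helper() looks up value. Not in local scope, so checks enclosing scope (init_scope) and finds value = 10.
Step 3: result = 10

The answer is 10.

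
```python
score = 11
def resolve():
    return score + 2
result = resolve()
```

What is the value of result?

Step 1: score = 11 is defined globally.
Step 2: resolve() looks up score from global scope = 11, then computes 11 + 2 = 13.
Step 3: result = 13

The answer is 13.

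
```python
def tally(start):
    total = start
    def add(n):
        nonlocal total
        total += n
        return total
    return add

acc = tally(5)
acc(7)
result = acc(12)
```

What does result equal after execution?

Step 1: tally(5) creates closure with total = 5.
Step 2: First acc(7): total = 5 + 7 = 12.
Step 3: Second acc(12): total = 12 + 12 = 24. result = 24

The answer is 24.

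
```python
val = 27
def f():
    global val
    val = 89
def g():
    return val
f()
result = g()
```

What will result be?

Step 1: val = 27.
Step 2: f() sets global val = 89.
Step 3: g() reads global val = 89. result = 89

The answer is 89.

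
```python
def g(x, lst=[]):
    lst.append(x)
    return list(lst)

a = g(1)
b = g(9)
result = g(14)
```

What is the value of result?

Step 1: Default list is shared. list() creates copies for return values.
Step 2: Internal list grows: [1] -> [1, 9] -> [1, 9, 14].
Step 3: result = [1, 9, 14]

The answer is [1, 9, 14].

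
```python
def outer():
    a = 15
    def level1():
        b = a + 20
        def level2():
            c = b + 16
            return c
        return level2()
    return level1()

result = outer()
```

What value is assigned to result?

Step 1: a = 15. b = a + 20 = 35.
Step 2: c = b + 16 = 35 + 16 = 51.
Step 3: result = 51

The answer is 51.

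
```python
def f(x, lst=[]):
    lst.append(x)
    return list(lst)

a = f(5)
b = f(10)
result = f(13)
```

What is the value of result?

Step 1: Default list is shared. list() creates copies for return values.
Step 2: Internal list grows: [5] -> [5, 10] -> [5, 10, 13].
Step 3: result = [5, 10, 13]

The answer is [5, 10, 13].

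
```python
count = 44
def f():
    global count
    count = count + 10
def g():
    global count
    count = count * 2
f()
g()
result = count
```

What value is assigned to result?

Step 1: count = 44.
Step 2: f() adds 10: count = 44 + 10 = 54.
Step 3: g() doubles: count = 54 * 2 = 108.
Step 4: result = 108

The answer is 108.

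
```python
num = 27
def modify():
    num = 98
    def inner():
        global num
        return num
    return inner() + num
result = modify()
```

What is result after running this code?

Step 1: Global num = 27. modify() shadows with local num = 98.
Step 2: inner() uses global keyword, so inner() returns global num = 27.
Step 3: modify() returns 27 + 98 = 125

The answer is 125.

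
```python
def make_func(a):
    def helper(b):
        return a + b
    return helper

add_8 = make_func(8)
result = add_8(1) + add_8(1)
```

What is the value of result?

Step 1: add_8 captures a = 8.
Step 2: add_8(1) = 8 + 1 = 9, called twice.
Step 3: result = 9 + 9 = 18

The answer is 18.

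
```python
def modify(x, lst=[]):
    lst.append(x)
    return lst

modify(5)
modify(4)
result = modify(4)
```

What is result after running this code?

Step 1: Mutable default argument gotcha! The list [] is created once.
Step 2: Each call appends to the SAME list: [5], [5, 4], [5, 4, 4].
Step 3: result = [5, 4, 4]

The answer is [5, 4, 4].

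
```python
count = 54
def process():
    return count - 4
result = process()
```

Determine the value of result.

Step 1: count = 54 is defined globally.
Step 2: process() looks up count from global scope = 54, then computes 54 - 4 = 50.
Step 3: result = 50

The answer is 50.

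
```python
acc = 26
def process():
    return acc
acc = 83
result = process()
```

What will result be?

Step 1: acc is first set to 26, then reassigned to 83.
Step 2: process() is called after the reassignment, so it looks up the current global acc = 83.
Step 3: result = 83

The answer is 83.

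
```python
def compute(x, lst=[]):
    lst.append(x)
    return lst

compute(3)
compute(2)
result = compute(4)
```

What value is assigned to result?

Step 1: Mutable default argument gotcha! The list [] is created once.
Step 2: Each call appends to the SAME list: [3], [3, 2], [3, 2, 4].
Step 3: result = [3, 2, 4]

The answer is [3, 2, 4].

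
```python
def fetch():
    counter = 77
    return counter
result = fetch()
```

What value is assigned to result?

Step 1: fetch() defines counter = 77 in its local scope.
Step 2: return counter finds the local variable counter = 77.
Step 3: result = 77

The answer is 77.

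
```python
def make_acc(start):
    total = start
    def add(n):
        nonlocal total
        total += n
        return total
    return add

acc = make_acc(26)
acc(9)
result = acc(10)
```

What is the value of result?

Step 1: make_acc(26) creates closure with total = 26.
Step 2: First acc(9): total = 26 + 9 = 35.
Step 3: Second acc(10): total = 35 + 10 = 45. result = 45

The answer is 45.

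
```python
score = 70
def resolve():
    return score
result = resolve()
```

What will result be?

Step 1: score = 70 is defined in the global scope.
Step 2: resolve() looks up score. No local score exists, so Python checks the global scope via LEGB rule and finds score = 70.
Step 3: result = 70

The answer is 70.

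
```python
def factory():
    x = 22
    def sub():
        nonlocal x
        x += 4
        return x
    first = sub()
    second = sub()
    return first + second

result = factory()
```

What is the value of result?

Step 1: x starts at 22.
Step 2: First call: x = 22 + 4 = 26, returns 26.
Step 3: Second call: x = 26 + 4 = 30, returns 30.
Step 4: result = 26 + 30 = 56

The answer is 56.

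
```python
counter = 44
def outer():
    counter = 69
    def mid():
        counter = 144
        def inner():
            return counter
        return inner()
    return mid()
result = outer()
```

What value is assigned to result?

Step 1: Three levels of shadowing: global 44, outer 69, mid 144.
Step 2: inner() finds counter = 144 in enclosing mid() scope.
Step 3: result = 144

The answer is 144.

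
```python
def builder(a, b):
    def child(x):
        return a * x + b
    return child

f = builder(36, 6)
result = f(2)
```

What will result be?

Step 1: builder(36, 6) captures a = 36, b = 6.
Step 2: f(2) computes 36 * 2 + 6 = 78.
Step 3: result = 78

The answer is 78.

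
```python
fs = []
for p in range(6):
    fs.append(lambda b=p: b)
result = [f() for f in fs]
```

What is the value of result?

Step 1: Default arg b=p captures p at each iteration.
Step 2: Each lambda has its own default: 0, 1, ..., 5.
Step 3: result = [0, 1, 2, 3, 4, 5]

The answer is [0, 1, 2, 3, 4, 5].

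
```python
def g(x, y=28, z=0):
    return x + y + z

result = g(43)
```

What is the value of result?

Step 1: g(43) uses defaults y = 28, z = 0.
Step 2: Returns 43 + 28 + 0 = 71.
Step 3: result = 71

The answer is 71.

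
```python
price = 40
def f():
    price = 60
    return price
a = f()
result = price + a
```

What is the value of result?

Step 1: Global price = 40. f() returns local price = 60.
Step 2: a = 60. Global price still = 40.
Step 3: result = 40 + 60 = 100

The answer is 100.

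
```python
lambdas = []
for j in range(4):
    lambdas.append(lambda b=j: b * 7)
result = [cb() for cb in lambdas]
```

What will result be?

Step 1: Default arg b=j captures j at each iteration.
Step 2: lambdas[k] has b defaulting to k, returns k * 7.
Step 3: result = [0, 7, 14, 21]

The answer is [0, 7, 14, 21].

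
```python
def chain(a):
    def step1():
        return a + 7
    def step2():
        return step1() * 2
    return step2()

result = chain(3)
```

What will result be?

Step 1: chain(3) captures a = 3.
Step 2: step2() calls step1() which returns 3 + 7 = 10.
Step 3: step2() returns 10 * 2 = 20

The answer is 20.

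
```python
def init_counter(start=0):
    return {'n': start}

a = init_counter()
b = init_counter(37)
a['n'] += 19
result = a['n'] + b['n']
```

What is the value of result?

Step 1: init_counter() returns a new dict each call (immutable default 0).
Step 2: a = {'n': 0}, b = {'n': 37}.
Step 3: a['n'] += 19 = 19. result = 19 + 37 = 56

The answer is 56.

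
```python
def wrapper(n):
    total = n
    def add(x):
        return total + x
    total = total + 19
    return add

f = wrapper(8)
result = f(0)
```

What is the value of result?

Step 1: wrapper(8) sets total = 8, then total = 8 + 19 = 27.
Step 2: Closures capture by reference, so add sees total = 27.
Step 3: f(0) returns 27 + 0 = 27

The answer is 27.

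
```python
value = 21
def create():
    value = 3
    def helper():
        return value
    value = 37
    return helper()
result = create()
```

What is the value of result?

Step 1: create() sets value = 3, then later value = 37.
Step 2: helper() is called after value is reassigned to 37. Closures capture variables by reference, not by value.
Step 3: result = 37

The answer is 37.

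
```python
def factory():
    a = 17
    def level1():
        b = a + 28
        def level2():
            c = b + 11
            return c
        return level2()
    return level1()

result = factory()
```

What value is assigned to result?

Step 1: a = 17. b = a + 28 = 45.
Step 2: c = b + 11 = 45 + 11 = 56.
Step 3: result = 56

The answer is 56.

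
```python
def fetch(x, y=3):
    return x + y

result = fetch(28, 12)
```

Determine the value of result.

Step 1: fetch(28, 12) overrides default y with 12.
Step 2: Returns 28 + 12 = 40.
Step 3: result = 40

The answer is 40.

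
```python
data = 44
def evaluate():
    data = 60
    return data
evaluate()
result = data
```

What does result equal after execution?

Step 1: data = 44 globally.
Step 2: evaluate() creates a LOCAL data = 60 (no global keyword!).
Step 3: The global data is unchanged. result = 44

The answer is 44.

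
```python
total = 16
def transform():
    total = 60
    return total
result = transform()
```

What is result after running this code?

Step 1: Global total = 16.
Step 2: transform() creates local total = 60, shadowing the global.
Step 3: Returns local total = 60. result = 60

The answer is 60.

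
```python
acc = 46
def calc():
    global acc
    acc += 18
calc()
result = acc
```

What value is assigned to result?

Step 1: acc = 46 globally.
Step 2: calc() modifies global acc: acc += 18 = 64.
Step 3: result = 64

The answer is 64.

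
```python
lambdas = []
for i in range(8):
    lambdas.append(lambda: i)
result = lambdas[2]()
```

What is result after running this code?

Step 1: The loop creates 8 lambdas, all referencing the same variable i.
Step 2: After the loop, i = 7 (final value).
Step 3: lambdas[2]() looks up i at call time and finds 7. This is the late binding gotcha. result = 7

The answer is 7.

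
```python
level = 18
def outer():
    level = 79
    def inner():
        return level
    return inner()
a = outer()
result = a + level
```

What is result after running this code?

Step 1: outer() has local level = 79. inner() reads from enclosing.
Step 2: outer() returns 79. Global level = 18 unchanged.
Step 3: result = 79 + 18 = 97

The answer is 97.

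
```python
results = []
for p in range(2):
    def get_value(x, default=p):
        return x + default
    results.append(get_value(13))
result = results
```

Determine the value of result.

Step 1: Default argument default=p is evaluated at function definition time.
Step 2: Each iteration creates get_value with default = current p value.
Step 3: get_value(13) returns 13 + default. results = [13, 14]

The answer is [13, 14].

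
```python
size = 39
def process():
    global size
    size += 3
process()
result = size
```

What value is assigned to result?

Step 1: size = 39 globally.
Step 2: process() modifies global size: size += 3 = 42.
Step 3: result = 42

The answer is 42.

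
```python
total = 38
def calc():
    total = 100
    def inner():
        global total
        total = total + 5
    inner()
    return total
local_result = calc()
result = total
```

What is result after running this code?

Step 1: Global total = 38. calc() creates local total = 100.
Step 2: inner() declares global total and adds 5: global total = 38 + 5 = 43.
Step 3: calc() returns its local total = 100 (unaffected by inner).
Step 4: result = global total = 43

The answer is 43.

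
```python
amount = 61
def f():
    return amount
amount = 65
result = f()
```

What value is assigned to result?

Step 1: amount is first set to 61, then reassigned to 65.
Step 2: f() is called after the reassignment, so it looks up the current global amount = 65.
Step 3: result = 65

The answer is 65.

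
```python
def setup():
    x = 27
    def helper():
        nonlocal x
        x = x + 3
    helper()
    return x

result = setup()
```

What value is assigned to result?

Step 1: setup() sets x = 27.
Step 2: helper() uses nonlocal to modify x in setup's scope: x = 27 + 3 = 30.
Step 3: setup() returns the modified x = 30

The answer is 30.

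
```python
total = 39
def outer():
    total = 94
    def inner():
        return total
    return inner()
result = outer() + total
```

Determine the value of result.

Step 1: Global total = 39. outer() shadows with total = 94.
Step 2: inner() returns enclosing total = 94. outer() = 94.
Step 3: result = 94 + global total (39) = 133

The answer is 133.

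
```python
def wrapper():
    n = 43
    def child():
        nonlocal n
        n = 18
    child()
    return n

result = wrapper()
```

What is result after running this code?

Step 1: wrapper() sets n = 43.
Step 2: child() uses nonlocal to reassign n = 18.
Step 3: result = 18

The answer is 18.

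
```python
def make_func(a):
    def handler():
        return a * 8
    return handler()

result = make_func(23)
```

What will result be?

Step 1: make_func(23) binds parameter a = 23.
Step 2: handler() accesses a = 23 from enclosing scope.
Step 3: result = 23 * 8 = 184

The answer is 184.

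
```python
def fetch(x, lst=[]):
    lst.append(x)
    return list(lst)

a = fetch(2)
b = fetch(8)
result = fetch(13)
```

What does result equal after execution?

Step 1: Default list is shared. list() creates copies for return values.
Step 2: Internal list grows: [2] -> [2, 8] -> [2, 8, 13].
Step 3: result = [2, 8, 13]

The answer is [2, 8, 13].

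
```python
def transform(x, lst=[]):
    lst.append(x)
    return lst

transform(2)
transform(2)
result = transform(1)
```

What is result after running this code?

Step 1: Mutable default argument gotcha! The list [] is created once.
Step 2: Each call appends to the SAME list: [2], [2, 2], [2, 2, 1].
Step 3: result = [2, 2, 1]

The answer is [2, 2, 1].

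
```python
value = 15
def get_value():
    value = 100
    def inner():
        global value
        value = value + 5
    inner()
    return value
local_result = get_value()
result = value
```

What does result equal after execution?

Step 1: Global value = 15. get_value() creates local value = 100.
Step 2: inner() declares global value and adds 5: global value = 15 + 5 = 20.
Step 3: get_value() returns its local value = 100 (unaffected by inner).
Step 4: result = global value = 20

The answer is 20.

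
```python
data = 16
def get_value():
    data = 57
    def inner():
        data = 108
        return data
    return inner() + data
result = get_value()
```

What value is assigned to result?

Step 1: get_value() has local data = 57. inner() has local data = 108.
Step 2: inner() returns its local data = 108.
Step 3: get_value() returns 108 + its own data (57) = 165

The answer is 165.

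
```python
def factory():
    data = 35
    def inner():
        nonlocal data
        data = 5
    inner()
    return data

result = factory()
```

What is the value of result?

Step 1: factory() sets data = 35.
Step 2: inner() uses nonlocal to reassign data = 5.
Step 3: result = 5

The answer is 5.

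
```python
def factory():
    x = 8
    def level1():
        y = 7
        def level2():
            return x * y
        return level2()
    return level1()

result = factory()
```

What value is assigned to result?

Step 1: x = 8 in factory. y = 7 in level1.
Step 2: level2() reads x = 8 and y = 7 from enclosing scopes.
Step 3: result = 8 * 7 = 56

The answer is 56.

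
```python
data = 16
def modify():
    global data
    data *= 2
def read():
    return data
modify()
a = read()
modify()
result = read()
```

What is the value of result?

Step 1: data = 16.
Step 2: First modify(): data = 16 * 2 = 32.
Step 3: Second modify(): data = 32 * 2 = 64.
Step 4: read() returns 64

The answer is 64.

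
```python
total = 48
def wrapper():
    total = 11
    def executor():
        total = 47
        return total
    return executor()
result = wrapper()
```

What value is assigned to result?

Step 1: Three scopes define total: global (48), wrapper (11), executor (47).
Step 2: executor() has its own local total = 47, which shadows both enclosing and global.
Step 3: result = 47 (local wins in LEGB)

The answer is 47.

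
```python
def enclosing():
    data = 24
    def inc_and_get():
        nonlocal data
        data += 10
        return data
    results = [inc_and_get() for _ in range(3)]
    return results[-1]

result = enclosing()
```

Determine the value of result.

Step 1: data = 24.
Step 2: Three calls to inc_and_get(), each adding 10.
Step 3: Last value = 24 + 10 * 3 = 54

The answer is 54.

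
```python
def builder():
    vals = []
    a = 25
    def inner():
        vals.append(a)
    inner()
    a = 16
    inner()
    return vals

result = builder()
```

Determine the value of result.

Step 1: a = 25. inner() appends current a to vals.
Step 2: First inner(): appends 25. Then a = 16.
Step 3: Second inner(): appends 16 (closure sees updated a). result = [25, 16]

The answer is [25, 16].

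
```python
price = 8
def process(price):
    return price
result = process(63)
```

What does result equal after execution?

Step 1: Global price = 8.
Step 2: process(63) takes parameter price = 63, which shadows the global.
Step 3: result = 63

The answer is 63.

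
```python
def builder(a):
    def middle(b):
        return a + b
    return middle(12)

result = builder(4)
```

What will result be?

Step 1: builder(4) passes a = 4.
Step 2: middle(12) has b = 12, reads a = 4 from enclosing.
Step 3: result = 4 + 12 = 16

The answer is 16.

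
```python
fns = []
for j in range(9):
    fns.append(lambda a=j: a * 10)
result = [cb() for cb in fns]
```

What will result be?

Step 1: Default arg a=j captures j at each iteration.
Step 2: fns[k] has a defaulting to k, returns k * 10.
Step 3: result = [0, 10, 20, 30, 40, 50, 60, 70, 80]

The answer is [0, 10, 20, 30, 40, 50, 60, 70, 80].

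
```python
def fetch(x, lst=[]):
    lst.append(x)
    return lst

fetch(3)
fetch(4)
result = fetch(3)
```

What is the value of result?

Step 1: Mutable default argument gotcha! The list [] is created once.
Step 2: Each call appends to the SAME list: [3], [3, 4], [3, 4, 3].
Step 3: result = [3, 4, 3]

The answer is [3, 4, 3].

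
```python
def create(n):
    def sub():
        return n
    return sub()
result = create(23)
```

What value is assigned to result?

Step 1: create(23) binds parameter n = 23.
Step 2: sub() looks up n in enclosing scope and finds the parameter n = 23.
Step 3: result = 23

The answer is 23.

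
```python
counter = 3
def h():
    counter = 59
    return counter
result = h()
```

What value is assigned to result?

Step 1: Global counter = 3.
Step 2: h() creates local counter = 59, shadowing the global.
Step 3: Returns local counter = 59. result = 59

The answer is 59.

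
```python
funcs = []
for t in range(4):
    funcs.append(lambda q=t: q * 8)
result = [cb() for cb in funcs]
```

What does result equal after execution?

Step 1: Default arg q=t captures t at each iteration.
Step 2: funcs[k] has q defaulting to k, returns k * 8.
Step 3: result = [0, 8, 16, 24]

The answer is [0, 8, 16, 24].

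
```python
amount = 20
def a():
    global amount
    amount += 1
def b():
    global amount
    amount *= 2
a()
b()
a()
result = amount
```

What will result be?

Step 1: amount = 20.
Step 2: a(): amount = 20 + 1 = 21.
Step 3: b(): amount = 21 * 2 = 42.
Step 4: a(): amount = 42 + 1 = 43

The answer is 43.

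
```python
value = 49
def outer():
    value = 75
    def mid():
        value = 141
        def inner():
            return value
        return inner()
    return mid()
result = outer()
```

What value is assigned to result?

Step 1: Three levels of shadowing: global 49, outer 75, mid 141.
Step 2: inner() finds value = 141 in enclosing mid() scope.
Step 3: result = 141

The answer is 141.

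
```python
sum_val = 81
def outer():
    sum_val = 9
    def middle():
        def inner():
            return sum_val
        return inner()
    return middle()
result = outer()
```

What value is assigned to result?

Step 1: outer() defines sum_val = 9. middle() and inner() have no local sum_val.
Step 2: inner() checks local (none), enclosing middle() (none), enclosing outer() and finds sum_val = 9.
Step 3: result = 9

The answer is 9.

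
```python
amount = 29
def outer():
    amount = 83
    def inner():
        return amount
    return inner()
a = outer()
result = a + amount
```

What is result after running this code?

Step 1: outer() has local amount = 83. inner() reads from enclosing.
Step 2: outer() returns 83. Global amount = 29 unchanged.
Step 3: result = 83 + 29 = 112

The answer is 112.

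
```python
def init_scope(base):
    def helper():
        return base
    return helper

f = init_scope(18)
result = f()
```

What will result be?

Step 1: init_scope(18) creates closure capturing base = 18.
Step 2: f() returns the captured base = 18.
Step 3: result = 18

The answer is 18.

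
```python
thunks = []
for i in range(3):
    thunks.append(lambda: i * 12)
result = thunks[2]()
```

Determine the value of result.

Step 1: All lambdas reference the same variable i (late binding).
Step 2: After the loop, i = 2. Every lambda returns i * 12.
Step 3: thunks[2]() = 2 * 12 = 24

The answer is 24.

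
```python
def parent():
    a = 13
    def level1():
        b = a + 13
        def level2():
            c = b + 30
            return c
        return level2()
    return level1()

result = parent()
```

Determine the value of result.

Step 1: a = 13. b = a + 13 = 26.
Step 2: c = b + 30 = 26 + 30 = 56.
Step 3: result = 56

The answer is 56.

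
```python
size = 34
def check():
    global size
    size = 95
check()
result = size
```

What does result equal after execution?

Step 1: size = 34 globally.
Step 2: check() declares global size and sets it to 95.
Step 3: After check(), global size = 95. result = 95

The answer is 95.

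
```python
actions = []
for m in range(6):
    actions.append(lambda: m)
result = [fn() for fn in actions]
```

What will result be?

Step 1: All 6 lambdas share the same variable m.
Step 2: After the loop, m = 5.
Step 3: Each call returns 5. result = [5, 5, 5, 5, 5, 5]

The answer is [5, 5, 5, 5, 5, 5].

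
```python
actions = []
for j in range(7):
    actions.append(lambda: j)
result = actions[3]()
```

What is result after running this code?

Step 1: The loop creates 7 lambdas, all referencing the same variable j.
Step 2: After the loop, j = 6 (final value).
Step 3: actions[3]() looks up j at call time and finds 6. This is the late binding gotcha. result = 6

The answer is 6.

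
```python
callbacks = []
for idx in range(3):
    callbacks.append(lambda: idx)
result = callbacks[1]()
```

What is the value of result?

Step 1: The loop creates 3 lambdas, all referencing the same variable idx.
Step 2: After the loop, idx = 2 (final value).
Step 3: callbacks[1]() looks up idx at call time and finds 2. This is the late binding gotcha. result = 2

The answer is 2.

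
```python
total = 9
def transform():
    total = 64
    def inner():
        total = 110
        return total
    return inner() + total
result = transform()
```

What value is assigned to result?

Step 1: transform() has local total = 64. inner() has local total = 110.
Step 2: inner() returns its local total = 110.
Step 3: transform() returns 110 + its own total (64) = 174

The answer is 174.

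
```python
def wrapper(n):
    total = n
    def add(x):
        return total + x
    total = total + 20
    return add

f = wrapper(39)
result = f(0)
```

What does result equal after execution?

Step 1: wrapper(39) sets total = 39, then total = 39 + 20 = 59.
Step 2: Closures capture by reference, so add sees total = 59.
Step 3: f(0) returns 59 + 0 = 59

The answer is 59.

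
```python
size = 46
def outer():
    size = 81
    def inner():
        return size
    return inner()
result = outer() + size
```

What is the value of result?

Step 1: Global size = 46. outer() shadows with size = 81.
Step 2: inner() returns enclosing size = 81. outer() = 81.
Step 3: result = 81 + global size (46) = 127

The answer is 127.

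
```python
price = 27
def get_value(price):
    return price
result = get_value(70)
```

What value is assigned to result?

Step 1: Global price = 27.
Step 2: get_value(70) takes parameter price = 70, which shadows the global.
Step 3: result = 70

The answer is 70.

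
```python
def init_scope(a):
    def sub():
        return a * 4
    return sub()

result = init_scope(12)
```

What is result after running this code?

Step 1: init_scope(12) binds parameter a = 12.
Step 2: sub() accesses a = 12 from enclosing scope.
Step 3: result = 12 * 4 = 48

The answer is 48.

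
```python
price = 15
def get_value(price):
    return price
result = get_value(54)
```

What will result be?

Step 1: Global price = 15.
Step 2: get_value(54) takes parameter price = 54, which shadows the global.
Step 3: result = 54

The answer is 54.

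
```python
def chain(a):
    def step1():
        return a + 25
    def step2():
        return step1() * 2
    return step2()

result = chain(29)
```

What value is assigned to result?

Step 1: chain(29) captures a = 29.
Step 2: step2() calls step1() which returns 29 + 25 = 54.
Step 3: step2() returns 54 * 2 = 108

The answer is 108.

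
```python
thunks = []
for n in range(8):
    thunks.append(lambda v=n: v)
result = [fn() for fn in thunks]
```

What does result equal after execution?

Step 1: Default arg v=n captures n at each iteration.
Step 2: Each lambda has its own default: 0, 1, ..., 7.
Step 3: result = [0, 1, 2, 3, 4, 5, 6, 7]

The answer is [0, 1, 2, 3, 4, 5, 6, 7].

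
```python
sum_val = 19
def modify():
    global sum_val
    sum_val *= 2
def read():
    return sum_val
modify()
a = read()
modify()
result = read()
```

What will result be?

Step 1: sum_val = 19.
Step 2: First modify(): sum_val = 19 * 2 = 38.
Step 3: Second modify(): sum_val = 38 * 2 = 76.
Step 4: read() returns 76

The answer is 76.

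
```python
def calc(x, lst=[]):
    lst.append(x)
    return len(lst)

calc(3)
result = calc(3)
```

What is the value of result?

Step 1: Mutable default list persists between calls.
Step 2: First call: lst = [3], len = 1. Second call: lst = [3, 3], len = 2.
Step 3: result = 2

The answer is 2.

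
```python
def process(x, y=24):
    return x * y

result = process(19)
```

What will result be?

Step 1: process(19) uses default y = 24.
Step 2: Returns 19 * 24 = 456.
Step 3: result = 456

The answer is 456.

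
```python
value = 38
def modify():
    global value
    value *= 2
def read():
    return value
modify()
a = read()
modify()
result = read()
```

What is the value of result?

Step 1: value = 38.
Step 2: First modify(): value = 38 * 2 = 76.
Step 3: Second modify(): value = 76 * 2 = 152.
Step 4: read() returns 152

The answer is 152.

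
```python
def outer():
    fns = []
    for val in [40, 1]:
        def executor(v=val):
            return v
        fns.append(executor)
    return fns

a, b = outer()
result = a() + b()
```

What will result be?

Step 1: Default argument v=val captures val at each iteration.
Step 2: a() returns 40 (captured at first iteration), b() returns 1 (captured at second).
Step 3: result = 40 + 1 = 41

The answer is 41.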